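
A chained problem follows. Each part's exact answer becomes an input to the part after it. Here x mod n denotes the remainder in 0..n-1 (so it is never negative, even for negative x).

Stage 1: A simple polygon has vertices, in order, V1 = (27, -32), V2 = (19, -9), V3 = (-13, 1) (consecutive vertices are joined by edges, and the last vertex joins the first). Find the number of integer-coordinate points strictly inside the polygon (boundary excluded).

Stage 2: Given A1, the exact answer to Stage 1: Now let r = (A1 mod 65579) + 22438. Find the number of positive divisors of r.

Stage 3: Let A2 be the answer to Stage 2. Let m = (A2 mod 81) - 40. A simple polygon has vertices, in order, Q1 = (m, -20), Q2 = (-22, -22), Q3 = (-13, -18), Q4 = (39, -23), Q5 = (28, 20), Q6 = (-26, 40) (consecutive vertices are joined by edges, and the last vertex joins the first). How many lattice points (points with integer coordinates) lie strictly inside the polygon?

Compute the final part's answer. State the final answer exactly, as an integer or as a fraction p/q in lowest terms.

Stage 1: cross terms: (27*-9 - 19*-32)=365, (19*1 - -13*-9)=-98, (-13*-32 - 27*1)=389; twice the area = |656| = 656; area = 328; boundary points = 1 + 2 + 1 = 4; strictly interior points = area - boundary/2 + 1 = 327; answer 327
Stage 2: A1 = 327; r = 22765; 22765 = 5 * 29 * 157; number of divisors = (1+1) * (1+1) * (1+1) = 8; answer 8
Stage 3: A2 = 8; m = -32; cross terms: (-32*-22 - -22*-20)=264, (-22*-18 - -13*-22)=110, (-13*-23 - 39*-18)=1001, (39*20 - 28*-23)=1424, (28*40 - -26*20)=1640, (-26*-20 - -32*40)=1800; twice the area = |6239| = 6239; area = 6239/2; boundary points = 2 + 1 + 1 + 1 + 2 + 6 = 13; strictly interior points = area - boundary/2 + 1 = 3114; answer 3114

3114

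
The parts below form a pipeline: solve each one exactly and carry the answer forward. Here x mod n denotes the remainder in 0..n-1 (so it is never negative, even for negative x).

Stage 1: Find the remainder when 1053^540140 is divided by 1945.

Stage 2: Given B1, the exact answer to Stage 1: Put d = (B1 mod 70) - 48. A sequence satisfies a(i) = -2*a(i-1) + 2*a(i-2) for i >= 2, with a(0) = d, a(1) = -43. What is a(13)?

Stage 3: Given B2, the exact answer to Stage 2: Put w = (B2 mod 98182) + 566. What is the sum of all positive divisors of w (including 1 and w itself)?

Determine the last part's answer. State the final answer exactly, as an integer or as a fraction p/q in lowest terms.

294336

Stage 1: squarings mod 1945: 1053^1=1053, 1053^2=159, 1053^4=1941, 1053^8=16, 1053^16=256, 1053^32=1351, 1053^64=791, 1053^128=1336, 1053^256=1331, 1053^512=1611, 1053^1024=691, 1053^2048=956, 1053^4096=1731, 1053^8192=1061, 1053^16384=1511, 1053^32768=1636, 1053^65536=176, 1053^131072=1801, 1053^262144=1286, 1053^524288=546; 1053^540140 = 1053^4 * 1053^8 * 1053^32 * 1053^64 * 1053^128 * 1053^256 * 1053^1024 * 1053^2048 * 1053^4096 * 1053^8192 * 1053^524288 = 1061 (mod 1945); answer 1061
Stage 2: B1 = 1061; d = -37; a(2) = -2*(-43) + 2*(-37) = 12; iterating: a(2)=12, a(3)=-110, a(4)=244, a(5)=-708, a(6)=1904, a(7)=-5224, a(8)=14256, a(9)=-38960, a(10)=106432, a(11)=-290784, a(12)=794432, a(13)=-2170432; answer -2170432
Stage 3: B2 = -2170432; w = 88320; 88320 = 2^8 * 3 * 5 * 23; sigma = (1 + 2 + 4 + 8 + 16 + 32 + 64 + 128 + 256) * (1 + 3) * (1 + 5) * (1 + 23) = 511 * 4 * 6 * 24 = 294336; answer 294336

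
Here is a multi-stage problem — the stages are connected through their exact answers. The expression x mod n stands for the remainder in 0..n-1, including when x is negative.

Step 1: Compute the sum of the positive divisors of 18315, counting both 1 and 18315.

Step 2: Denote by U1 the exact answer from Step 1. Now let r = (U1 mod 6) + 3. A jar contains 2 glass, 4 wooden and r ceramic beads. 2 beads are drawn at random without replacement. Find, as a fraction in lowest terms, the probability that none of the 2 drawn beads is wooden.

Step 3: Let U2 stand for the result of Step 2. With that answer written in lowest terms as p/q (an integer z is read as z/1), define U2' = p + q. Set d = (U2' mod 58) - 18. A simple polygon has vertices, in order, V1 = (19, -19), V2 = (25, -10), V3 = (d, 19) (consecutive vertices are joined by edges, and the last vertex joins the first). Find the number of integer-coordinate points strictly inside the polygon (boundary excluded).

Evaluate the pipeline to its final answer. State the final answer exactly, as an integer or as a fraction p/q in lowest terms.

Step 1: 18315 = 3^2 * 5 * 11 * 37; sigma = (1 + 3 + 9) * (1 + 5) * (1 + 11) * (1 + 37) = 13 * 6 * 12 * 38 = 35568; answer 35568
Step 2: U1 = 35568; r = 3; total draws C(9,2) = 36; favorable C(5,2) = 10; P = 5/18; answer 5/18
Step 3: U2 = 5/18; threaded value p + q = 23; d = 5; cross terms: (19*-10 - 25*-19)=285, (25*19 - 5*-10)=525, (5*-19 - 19*19)=-456; twice the area = |354| = 354; area = 177; boundary points = 3 + 1 + 2 = 6; strictly interior points = area - boundary/2 + 1 = 175; answer 175

175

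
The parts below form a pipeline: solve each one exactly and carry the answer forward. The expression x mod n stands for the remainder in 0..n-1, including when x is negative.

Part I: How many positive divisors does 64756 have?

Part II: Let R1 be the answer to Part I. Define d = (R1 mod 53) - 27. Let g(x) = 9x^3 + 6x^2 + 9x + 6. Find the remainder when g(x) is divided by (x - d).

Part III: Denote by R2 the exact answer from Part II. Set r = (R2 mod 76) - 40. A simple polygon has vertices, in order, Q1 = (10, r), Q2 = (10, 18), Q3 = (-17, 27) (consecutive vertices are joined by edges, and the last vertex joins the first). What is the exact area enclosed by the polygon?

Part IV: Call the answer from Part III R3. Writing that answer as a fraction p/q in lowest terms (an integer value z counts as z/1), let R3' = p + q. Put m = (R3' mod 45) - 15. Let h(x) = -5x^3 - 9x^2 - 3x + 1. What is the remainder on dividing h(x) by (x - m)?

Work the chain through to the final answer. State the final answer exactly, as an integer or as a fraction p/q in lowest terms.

416

Part I: 64756 = 2^2 * 16189; number of divisors = (2+1) * (1+1) = 6; answer 6
Part II: R1 = 6; d = -21; remainder = value at the root: 9*(-21)^3 + 6*(-21)^2 + 9*(-21)^1 + 6 = (-83349) + (2646) + (-189) + (6) = -80886; answer -80886
Part III: R2 = -80886; r = 14; cross terms: (10*18 - 10*14)=40, (10*27 - -17*18)=576, (-17*14 - 10*27)=-508; twice the area = |108| = 108; area = 54; answer 54
Part IV: R3 = 54; threaded value p + q = 55; m = -5; remainder = value at the root: -5*(-5)^3 - 9*(-5)^2 - 3*(-5)^1 + 1 = (625) + (-225) + (15) + (1) = 416; answer 416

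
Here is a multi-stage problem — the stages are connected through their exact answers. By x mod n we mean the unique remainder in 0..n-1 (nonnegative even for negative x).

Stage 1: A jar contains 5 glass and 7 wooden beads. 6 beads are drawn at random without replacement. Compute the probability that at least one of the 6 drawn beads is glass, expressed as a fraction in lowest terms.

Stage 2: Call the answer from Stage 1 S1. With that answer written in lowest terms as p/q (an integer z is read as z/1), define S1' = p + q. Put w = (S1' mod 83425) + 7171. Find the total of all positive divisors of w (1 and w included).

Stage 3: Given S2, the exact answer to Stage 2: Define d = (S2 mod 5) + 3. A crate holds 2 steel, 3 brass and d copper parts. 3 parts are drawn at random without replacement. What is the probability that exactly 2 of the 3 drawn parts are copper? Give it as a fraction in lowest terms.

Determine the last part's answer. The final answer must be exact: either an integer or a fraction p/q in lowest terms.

Stage 1: total draws C(12,6) = 924; complement C(7,6) = 7; favorable 924 - 7 = 917; P = 131/132; answer 131/132
Stage 2: S1 = 131/132; threaded value p + q = 263; w = 7434; 7434 = 2 * 3^2 * 7 * 59; sigma = (1 + 2) * (1 + 3 + 9) * (1 + 7) * (1 + 59) = 3 * 13 * 8 * 60 = 18720; answer 18720
Stage 3: S2 = 18720; d = 3; total draws C(8,3) = 56; favorable C(3,2)*C(5,1) = 15; P = 15/56; answer 15/56

15/56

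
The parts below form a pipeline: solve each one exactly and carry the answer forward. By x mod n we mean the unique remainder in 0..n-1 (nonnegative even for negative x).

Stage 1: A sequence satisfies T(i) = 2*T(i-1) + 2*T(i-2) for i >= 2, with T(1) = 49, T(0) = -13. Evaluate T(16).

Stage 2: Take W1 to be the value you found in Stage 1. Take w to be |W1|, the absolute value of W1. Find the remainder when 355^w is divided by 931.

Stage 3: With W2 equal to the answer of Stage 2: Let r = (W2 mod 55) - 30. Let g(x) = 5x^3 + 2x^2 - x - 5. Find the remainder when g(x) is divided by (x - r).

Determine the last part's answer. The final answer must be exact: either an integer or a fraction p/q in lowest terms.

Stage 1: T(2) = 2*(49) + 2*(-13) = 72; iterating: T(2)=72, T(3)=242, T(4)=628, T(5)=1740, T(6)=4736, T(7)=12952, T(8)=35376, T(9)=96656, T(10)=264064, T(11)=721440, T(12)=1971008, T(13)=5384896, T(14)=14711808, T(15)=40193408, T(16)=109810432; answer 109810432
Stage 2: W1 = 109810432; w = 109810432; squarings mod 931: 355^1=355, 355^2=340, 355^4=156, 355^8=130, 355^16=142, 355^32=613, 355^64=576, 355^128=340, 355^256=156, 355^512=130, 355^1024=142, 355^2048=613, 355^4096=576, 355^8192=340, 355^16384=156, 355^32768=130, 355^65536=142, 355^131072=613, 355^262144=576, 355^524288=340, 355^1048576=156, 355^2097152=130, 355^4194304=142, 355^8388608=613, 355^16777216=576, 355^33554432=340, 355^67108864=156; 355^109810432 = 355^256 * 355^512 * 355^4096 * 355^32768 * 355^65536 * 355^131072 * 355^524288 * 355^8388608 * 355^33554432 * 355^67108864 = 842 (mod 931); answer 842
Stage 3: W2 = 842; r = -13; remainder = value at the root: 5*(-13)^3 + 2*(-13)^2 - 1*(-13)^1 - 5 = (-10985) + (338) + (13) + (-5) = -10639; answer -10639

-10639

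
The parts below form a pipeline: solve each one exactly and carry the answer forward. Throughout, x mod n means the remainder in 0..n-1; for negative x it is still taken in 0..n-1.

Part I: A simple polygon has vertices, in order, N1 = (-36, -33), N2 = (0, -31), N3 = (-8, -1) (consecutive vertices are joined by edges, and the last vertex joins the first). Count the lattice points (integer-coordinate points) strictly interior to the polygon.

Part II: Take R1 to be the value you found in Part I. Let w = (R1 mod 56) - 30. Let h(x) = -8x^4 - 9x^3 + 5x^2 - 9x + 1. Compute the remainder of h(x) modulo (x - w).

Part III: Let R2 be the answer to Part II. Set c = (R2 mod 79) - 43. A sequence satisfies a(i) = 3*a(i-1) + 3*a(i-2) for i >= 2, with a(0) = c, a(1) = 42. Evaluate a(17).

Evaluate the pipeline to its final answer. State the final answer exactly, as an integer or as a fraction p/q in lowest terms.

Part I: cross terms: (-36*-31 - 0*-33)=1116, (0*-1 - -8*-31)=-248, (-8*-33 - -36*-1)=228; twice the area = |1096| = 1096; area = 548; boundary points = 2 + 2 + 4 = 8; strictly interior points = area - boundary/2 + 1 = 545; answer 545
Part II: R1 = 545; w = 11; remainder = value at the root: -8*(11)^4 - 9*(11)^3 + 5*(11)^2 - 9*(11)^1 + 1 = (-117128) + (-11979) + (605) + (-99) + (1) = -128600; answer -128600
Part III: R2 = -128600; c = -31; a(2) = 3*(42) + 3*(-31) = 33; iterating: a(2)=33, a(3)=225, a(4)=774, a(5)=2997, a(6)=11313, a(7)=42930, a(8)=162729, a(9)=616977, a(10)=2339118, a(11)=8868285, a(12)=33622209, a(13)=127471482, a(14)=483281073, a(15)=1832257665, a(16)=6946616214, a(17)=26336621637; answer 26336621637

26336621637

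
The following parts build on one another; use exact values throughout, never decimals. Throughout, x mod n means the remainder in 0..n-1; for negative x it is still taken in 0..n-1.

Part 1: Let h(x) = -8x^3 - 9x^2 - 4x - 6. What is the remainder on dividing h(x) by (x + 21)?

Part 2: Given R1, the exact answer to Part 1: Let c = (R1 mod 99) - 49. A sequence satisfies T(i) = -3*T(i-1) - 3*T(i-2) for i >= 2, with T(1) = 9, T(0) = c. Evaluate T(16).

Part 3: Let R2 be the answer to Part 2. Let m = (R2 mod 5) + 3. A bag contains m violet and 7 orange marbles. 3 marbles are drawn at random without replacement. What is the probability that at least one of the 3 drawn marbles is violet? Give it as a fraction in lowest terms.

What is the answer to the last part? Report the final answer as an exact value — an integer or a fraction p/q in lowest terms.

Part 1: remainder = value at the root: -8*(-21)^3 - 9*(-21)^2 - 4*(-21)^1 - 6 = (74088) + (-3969) + (84) + (-6) = 70197; answer 70197
Part 2: R1 = 70197; c = -43; T(2) = -3*(9) - 3*(-43) = 102; iterating: T(2)=102, T(3)=-333, T(4)=693, T(5)=-1080, T(6)=1161, T(7)=-243, T(8)=-2754, T(9)=8991, T(10)=-18711, T(11)=29160, T(12)=-31347, T(13)=6561, T(14)=74358, T(15)=-242757, T(16)=505197; answer 505197
Part 3: R2 = 505197; m = 5; total draws C(12,3) = 220; complement C(7,3) = 35; favorable 220 - 35 = 185; P = 37/44; answer 37/44

37/44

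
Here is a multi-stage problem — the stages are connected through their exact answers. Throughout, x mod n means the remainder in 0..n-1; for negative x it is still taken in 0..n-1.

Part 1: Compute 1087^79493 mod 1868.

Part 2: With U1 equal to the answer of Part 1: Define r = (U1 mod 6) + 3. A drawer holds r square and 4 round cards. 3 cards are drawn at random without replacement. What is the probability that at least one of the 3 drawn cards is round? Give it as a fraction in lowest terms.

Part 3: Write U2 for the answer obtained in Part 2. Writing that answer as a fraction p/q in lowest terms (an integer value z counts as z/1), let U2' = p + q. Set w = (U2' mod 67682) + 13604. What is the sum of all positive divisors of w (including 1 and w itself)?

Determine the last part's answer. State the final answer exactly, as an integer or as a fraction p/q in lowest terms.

13992

Part 1: squarings mod 1868: 1087^1=1087, 1087^2=993, 1087^4=1613, 1087^8=1513, 1087^16=869, 1087^32=489, 1087^64=17, 1087^128=289, 1087^256=1329, 1087^512=981, 1087^1024=341, 1087^2048=465, 1087^4096=1405, 1087^8192=1417, 1087^16384=1657, 1087^32768=1557, 1087^65536=1453; 1087^79493 = 1087^1 * 1087^4 * 1087^128 * 1087^512 * 1087^1024 * 1087^4096 * 1087^8192 * 1087^65536 = 1063 (mod 1868); answer 1063
Part 2: U1 = 1063; r = 4; total draws C(8,3) = 56; complement C(4,3) = 4; favorable 56 - 4 = 52; P = 13/14; answer 13/14
Part 3: U2 = 13/14; threaded value p + q = 27; w = 13631; 13631 = 43 * 317; sigma = (1 + 43) * (1 + 317) = 44 * 318 = 13992; answer 13992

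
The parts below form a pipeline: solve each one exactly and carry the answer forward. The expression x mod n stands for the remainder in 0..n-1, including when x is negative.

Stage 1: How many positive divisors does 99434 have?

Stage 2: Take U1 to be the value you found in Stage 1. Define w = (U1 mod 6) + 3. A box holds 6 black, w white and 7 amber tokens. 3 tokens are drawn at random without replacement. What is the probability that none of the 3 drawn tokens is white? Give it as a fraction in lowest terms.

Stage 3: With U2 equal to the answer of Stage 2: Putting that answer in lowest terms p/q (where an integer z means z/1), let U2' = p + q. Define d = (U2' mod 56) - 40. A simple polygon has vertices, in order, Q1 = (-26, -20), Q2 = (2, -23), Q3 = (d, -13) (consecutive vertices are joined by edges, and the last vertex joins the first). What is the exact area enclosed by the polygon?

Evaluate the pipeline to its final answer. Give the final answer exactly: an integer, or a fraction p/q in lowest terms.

Stage 1: 99434 = 2 * 83 * 599; number of divisors = (1+1) * (1+1) * (1+1) = 8; answer 8
Stage 2: U1 = 8; w = 5; total draws C(18,3) = 816; favorable C(13,3) = 286; P = 143/408; answer 143/408
Stage 3: U2 = 143/408; threaded value p + q = 551; d = 7; cross terms: (-26*-23 - 2*-20)=638, (2*-13 - 7*-23)=135, (7*-20 - -26*-13)=-478; twice the area = |295| = 295; area = 295/2; answer 295/2

295/2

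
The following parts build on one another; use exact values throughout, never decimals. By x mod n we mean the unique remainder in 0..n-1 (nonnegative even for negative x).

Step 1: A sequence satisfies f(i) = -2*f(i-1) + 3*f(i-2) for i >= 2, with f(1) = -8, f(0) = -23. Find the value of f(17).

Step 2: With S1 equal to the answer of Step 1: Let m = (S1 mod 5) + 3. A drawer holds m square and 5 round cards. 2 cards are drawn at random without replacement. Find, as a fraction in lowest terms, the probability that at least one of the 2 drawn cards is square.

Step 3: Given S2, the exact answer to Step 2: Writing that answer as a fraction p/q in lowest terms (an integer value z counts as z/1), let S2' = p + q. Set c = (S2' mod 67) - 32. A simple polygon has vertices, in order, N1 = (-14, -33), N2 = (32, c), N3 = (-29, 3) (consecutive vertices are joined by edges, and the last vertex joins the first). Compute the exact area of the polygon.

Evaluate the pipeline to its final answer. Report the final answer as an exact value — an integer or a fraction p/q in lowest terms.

Step 1: f(2) = -2*(-8) + 3*(-23) = -53; iterating: f(2)=-53, f(3)=82, f(4)=-323, f(5)=892, f(6)=-2753, f(7)=8182, f(8)=-24623, f(9)=73792, f(10)=-221453, f(11)=664282, f(12)=-1992923, f(13)=5978692, f(14)=-17936153, f(15)=53808382, f(16)=-161425223, f(17)=484275592; answer 484275592
Step 2: S1 = 484275592; m = 5; total draws C(10,2) = 45; complement C(5,2) = 10; favorable 45 - 10 = 35; P = 7/9; answer 7/9
Step 3: S2 = 7/9; threaded value p + q = 16; c = -16; cross terms: (-14*-16 - 32*-33)=1280, (32*3 - -29*-16)=-368, (-29*-33 - -14*3)=999; twice the area = |1911| = 1911; area = 1911/2; answer 1911/2

1911/2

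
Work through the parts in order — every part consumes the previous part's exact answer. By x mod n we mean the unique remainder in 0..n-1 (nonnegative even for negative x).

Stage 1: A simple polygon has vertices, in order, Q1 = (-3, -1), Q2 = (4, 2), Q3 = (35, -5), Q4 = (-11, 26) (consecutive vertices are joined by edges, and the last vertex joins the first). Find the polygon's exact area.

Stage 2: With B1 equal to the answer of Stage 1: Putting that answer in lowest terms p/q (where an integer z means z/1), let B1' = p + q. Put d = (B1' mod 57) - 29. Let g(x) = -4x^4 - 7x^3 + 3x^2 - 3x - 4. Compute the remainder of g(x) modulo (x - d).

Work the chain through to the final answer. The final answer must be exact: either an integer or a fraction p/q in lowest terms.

5

Stage 1: cross terms: (-3*2 - 4*-1)=-2, (4*-5 - 35*2)=-90, (35*26 - -11*-5)=855, (-11*-1 - -3*26)=89; twice the area = |852| = 852; area = 426; answer 426
Stage 2: B1 = 426; threaded value p + q = 427; d = -1; remainder = value at the root: -4*(-1)^4 - 7*(-1)^3 + 3*(-1)^2 - 3*(-1)^1 - 4 = (-4) + (7) + (3) + (3) + (-4) = 5; answer 5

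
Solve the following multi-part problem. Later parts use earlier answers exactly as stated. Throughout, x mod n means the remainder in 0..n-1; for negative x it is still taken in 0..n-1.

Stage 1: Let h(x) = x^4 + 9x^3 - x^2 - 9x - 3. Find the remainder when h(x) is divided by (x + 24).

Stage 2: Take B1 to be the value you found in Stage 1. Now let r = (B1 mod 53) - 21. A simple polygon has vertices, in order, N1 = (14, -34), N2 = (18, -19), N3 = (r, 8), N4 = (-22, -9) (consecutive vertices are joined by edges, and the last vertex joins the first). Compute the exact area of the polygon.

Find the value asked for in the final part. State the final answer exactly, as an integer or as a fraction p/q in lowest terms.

Stage 1: remainder = value at the root: 1*(-24)^4 + 9*(-24)^3 - 1*(-24)^2 - 9*(-24)^1 - 3 = (331776) + (-124416) + (-576) + (216) + (-3) = 206997; answer 206997
Stage 2: B1 = 206997; r = 11; cross terms: (14*-19 - 18*-34)=346, (18*8 - 11*-19)=353, (11*-9 - -22*8)=77, (-22*-34 - 14*-9)=874; twice the area = |1650| = 1650; area = 825; answer 825

825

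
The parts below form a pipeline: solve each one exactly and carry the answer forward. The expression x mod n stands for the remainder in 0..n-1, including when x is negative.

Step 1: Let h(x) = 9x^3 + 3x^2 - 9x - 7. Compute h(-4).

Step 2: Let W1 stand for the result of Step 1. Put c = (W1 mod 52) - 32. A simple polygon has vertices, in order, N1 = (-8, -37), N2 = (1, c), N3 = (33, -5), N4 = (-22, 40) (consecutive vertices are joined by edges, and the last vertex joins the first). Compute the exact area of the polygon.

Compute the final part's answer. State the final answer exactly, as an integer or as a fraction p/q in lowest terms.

2827/2

Step 1: 9*(-4)^3 + 3*(-4)^2 - 9*(-4)^1 - 7 = (-576) + (48) + (36) + (-7) = -499; answer -499
Step 2: W1 = -499; c = -11; cross terms: (-8*-11 - 1*-37)=125, (1*-5 - 33*-11)=358, (33*40 - -22*-5)=1210, (-22*-37 - -8*40)=1134; twice the area = |2827| = 2827; area = 2827/2; answer 2827/2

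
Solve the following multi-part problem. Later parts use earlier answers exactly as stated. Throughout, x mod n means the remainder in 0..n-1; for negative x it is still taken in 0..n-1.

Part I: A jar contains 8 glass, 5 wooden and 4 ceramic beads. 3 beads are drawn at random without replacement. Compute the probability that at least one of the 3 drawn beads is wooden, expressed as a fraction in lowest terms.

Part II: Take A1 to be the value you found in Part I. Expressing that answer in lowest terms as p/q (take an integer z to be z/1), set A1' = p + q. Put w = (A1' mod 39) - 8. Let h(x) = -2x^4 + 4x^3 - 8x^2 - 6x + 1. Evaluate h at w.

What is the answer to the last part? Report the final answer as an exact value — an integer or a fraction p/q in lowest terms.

-16859

Part I: total draws C(17,3) = 680; complement C(12,3) = 220; favorable 680 - 220 = 460; P = 23/34; answer 23/34
Part II: A1 = 23/34; threaded value p + q = 57; w = 10; -2*(10)^4 + 4*(10)^3 - 8*(10)^2 - 6*(10)^1 + 1 = (-20000) + (4000) + (-800) + (-60) + (1) = -16859; answer -16859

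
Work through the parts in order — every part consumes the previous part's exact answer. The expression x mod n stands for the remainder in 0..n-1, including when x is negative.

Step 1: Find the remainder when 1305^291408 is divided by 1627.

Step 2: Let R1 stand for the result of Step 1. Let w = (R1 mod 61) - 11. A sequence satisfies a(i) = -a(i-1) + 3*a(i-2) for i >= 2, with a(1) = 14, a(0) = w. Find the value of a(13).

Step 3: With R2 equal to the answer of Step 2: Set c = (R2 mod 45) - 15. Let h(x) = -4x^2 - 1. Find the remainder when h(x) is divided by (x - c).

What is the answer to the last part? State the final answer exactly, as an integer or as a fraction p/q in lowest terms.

Step 1: squarings mod 1627: 1305^1=1305, 1305^2=1183, 1305^4=269, 1305^8=773, 1305^16=420, 1305^32=684, 1305^64=907, 1305^128=1014, 1305^256=1559, 1305^512=1370, 1305^1024=969, 1305^2048=182, 1305^4096=584, 1305^8192=1013, 1305^16384=1159, 1305^32768=1006, 1305^65536=42, 1305^131072=137, 1305^262144=872; 1305^291408 = 1305^16 * 1305^64 * 1305^512 * 1305^4096 * 1305^8192 * 1305^16384 * 1305^262144 = 1600 (mod 1627); answer 1600
Step 2: R1 = 1600; w = 3; a(2) = -1*(14) + 3*(3) = -5; iterating: a(2)=-5, a(3)=47, a(4)=-62, a(5)=203, a(6)=-389, a(7)=998, a(8)=-2165, a(9)=5159, a(10)=-11654, a(11)=27131, a(12)=-62093, a(13)=143486; answer 143486
Step 3: R2 = 143486; c = 11; remainder = value at the root: -4*(11)^2 - 1 = (-484) + (-1) = -485; answer -485

-485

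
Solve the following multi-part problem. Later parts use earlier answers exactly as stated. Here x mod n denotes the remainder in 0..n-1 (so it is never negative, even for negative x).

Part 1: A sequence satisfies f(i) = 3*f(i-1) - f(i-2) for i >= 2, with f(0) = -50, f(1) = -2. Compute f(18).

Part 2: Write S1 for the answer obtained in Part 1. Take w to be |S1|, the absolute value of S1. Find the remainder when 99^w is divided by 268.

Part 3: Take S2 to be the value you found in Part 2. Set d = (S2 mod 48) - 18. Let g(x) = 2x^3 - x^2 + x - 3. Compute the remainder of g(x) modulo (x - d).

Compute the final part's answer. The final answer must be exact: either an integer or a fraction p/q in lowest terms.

Part 1: f(2) = 3*(-2) - 1*(-50) = 44; iterating: f(2)=44, f(3)=134, f(4)=358, f(5)=940, f(6)=2462, f(7)=6446, f(8)=16876, f(9)=44182, f(10)=115670, f(11)=302828, f(12)=792814, f(13)=2075614, f(14)=5434028, f(15)=14226470, f(16)=37245382, f(17)=97509676, f(18)=255283646; answer 255283646
Part 2: S1 = 255283646; w = 255283646; squarings mod 268: 99^1=99, 99^2=153, 99^4=93, 99^8=73, 99^16=237, 99^32=157, 99^64=261, 99^128=49, 99^256=257, 99^512=121, 99^1024=169, 99^2048=153, 99^4096=93, 99^8192=73, 99^16384=237, 99^32768=157, 99^65536=261, 99^131072=49, 99^262144=257, 99^524288=121, 99^1048576=169, 99^2097152=153, 99^4194304=93, 99^8388608=73, 99^16777216=237, 99^33554432=157, 99^67108864=261, 99^134217728=49; 99^255283646 = 99^2 * 99^4 * 99^8 * 99^16 * 99^32 * 99^128 * 99^256 * 99^4096 * 99^16384 * 99^65536 * 99^131072 * 99^262144 * 99^1048576 * 99^2097152 * 99^16777216 * 99^33554432 * 99^67108864 * 99^134217728 = 153 (mod 268); answer 153
Part 3: S2 = 153; d = -9; remainder = value at the root: 2*(-9)^3 - 1*(-9)^2 + 1*(-9)^1 - 3 = (-1458) + (-81) + (-9) + (-3) = -1551; answer -1551

-1551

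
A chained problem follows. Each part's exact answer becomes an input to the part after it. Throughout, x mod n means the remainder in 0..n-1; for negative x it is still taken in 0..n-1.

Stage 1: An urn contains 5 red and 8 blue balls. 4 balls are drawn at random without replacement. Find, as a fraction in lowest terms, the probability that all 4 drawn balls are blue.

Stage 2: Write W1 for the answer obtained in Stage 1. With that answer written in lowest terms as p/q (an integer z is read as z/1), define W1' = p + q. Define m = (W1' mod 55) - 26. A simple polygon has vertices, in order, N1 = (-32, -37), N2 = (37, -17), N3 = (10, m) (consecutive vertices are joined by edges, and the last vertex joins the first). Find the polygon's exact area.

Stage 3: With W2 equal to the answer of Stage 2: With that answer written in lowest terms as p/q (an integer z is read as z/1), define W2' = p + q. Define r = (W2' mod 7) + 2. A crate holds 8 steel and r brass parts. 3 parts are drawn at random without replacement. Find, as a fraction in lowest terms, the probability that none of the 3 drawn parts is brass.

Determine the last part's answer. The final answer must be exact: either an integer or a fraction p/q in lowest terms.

Stage 1: total draws C(13,4) = 715; favorable C(8,4) = 70; P = 14/143; answer 14/143
Stage 2: W1 = 14/143; threaded value p + q = 157; m = 21; cross terms: (-32*-17 - 37*-37)=1913, (37*21 - 10*-17)=947, (10*-37 - -32*21)=302; twice the area = |3162| = 3162; area = 1581; answer 1581
Stage 3: W2 = 1581; threaded value p + q = 1582; r = 2; total draws C(10,3) = 120; favorable C(8,3) = 56; P = 7/15; answer 7/15

7/15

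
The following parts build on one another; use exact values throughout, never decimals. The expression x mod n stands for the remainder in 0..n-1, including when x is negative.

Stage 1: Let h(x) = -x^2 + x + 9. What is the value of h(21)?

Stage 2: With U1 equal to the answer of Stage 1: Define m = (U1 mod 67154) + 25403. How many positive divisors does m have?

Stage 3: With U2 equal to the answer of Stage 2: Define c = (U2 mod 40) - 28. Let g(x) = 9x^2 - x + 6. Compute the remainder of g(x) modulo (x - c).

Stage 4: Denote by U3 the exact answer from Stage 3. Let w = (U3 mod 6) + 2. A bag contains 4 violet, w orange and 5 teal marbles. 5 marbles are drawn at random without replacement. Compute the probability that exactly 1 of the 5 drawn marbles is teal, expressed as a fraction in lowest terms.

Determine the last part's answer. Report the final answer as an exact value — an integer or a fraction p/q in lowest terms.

Stage 1: -1*(21)^2 + 1*(21)^1 + 9 = (-441) + (21) + (9) = -411; answer -411
Stage 2: U1 = -411; m = 92146; 92146 = 2 * 46073; number of divisors = (1+1) * (1+1) = 4; answer 4
Stage 3: U2 = 4; c = -24; remainder = value at the root: 9*(-24)^2 - 1*(-24)^1 + 6 = (5184) + (24) + (6) = 5214; answer 5214
Stage 4: U3 = 5214; w = 2; total draws C(11,5) = 462; favorable C(5,1)*C(6,4) = 75; P = 25/154; answer 25/154

25/154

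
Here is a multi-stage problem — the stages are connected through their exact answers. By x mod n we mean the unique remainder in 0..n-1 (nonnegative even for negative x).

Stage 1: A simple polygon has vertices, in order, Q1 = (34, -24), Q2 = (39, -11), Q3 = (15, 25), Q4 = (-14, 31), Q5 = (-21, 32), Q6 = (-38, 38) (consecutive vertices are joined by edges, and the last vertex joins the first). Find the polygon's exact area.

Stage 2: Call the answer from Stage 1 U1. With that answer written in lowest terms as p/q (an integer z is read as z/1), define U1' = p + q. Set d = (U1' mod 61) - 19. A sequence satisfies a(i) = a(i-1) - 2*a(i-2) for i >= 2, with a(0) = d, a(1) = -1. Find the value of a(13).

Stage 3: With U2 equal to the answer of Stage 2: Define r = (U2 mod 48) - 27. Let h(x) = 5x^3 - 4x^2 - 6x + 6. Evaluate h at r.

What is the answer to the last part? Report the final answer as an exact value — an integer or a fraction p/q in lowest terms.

-2762

Stage 1: cross terms: (34*-11 - 39*-24)=562, (39*25 - 15*-11)=1140, (15*31 - -14*25)=815, (-14*32 - -21*31)=203, (-21*38 - -38*32)=418, (-38*-24 - 34*38)=-380; twice the area = |2758| = 2758; area = 1379; answer 1379
Stage 2: U1 = 1379; threaded value p + q = 1380; d = 19; a(2) = 1*(-1) - 2*(19) = -39; iterating: a(2)=-39, a(3)=-37, a(4)=41, a(5)=115, a(6)=33, a(7)=-197, a(8)=-263, a(9)=131, a(10)=657, a(11)=395, a(12)=-919, a(13)=-1709; answer -1709
Stage 3: U2 = -1709; r = -8; 5*(-8)^3 - 4*(-8)^2 - 6*(-8)^1 + 6 = (-2560) + (-256) + (48) + (6) = -2762; answer -2762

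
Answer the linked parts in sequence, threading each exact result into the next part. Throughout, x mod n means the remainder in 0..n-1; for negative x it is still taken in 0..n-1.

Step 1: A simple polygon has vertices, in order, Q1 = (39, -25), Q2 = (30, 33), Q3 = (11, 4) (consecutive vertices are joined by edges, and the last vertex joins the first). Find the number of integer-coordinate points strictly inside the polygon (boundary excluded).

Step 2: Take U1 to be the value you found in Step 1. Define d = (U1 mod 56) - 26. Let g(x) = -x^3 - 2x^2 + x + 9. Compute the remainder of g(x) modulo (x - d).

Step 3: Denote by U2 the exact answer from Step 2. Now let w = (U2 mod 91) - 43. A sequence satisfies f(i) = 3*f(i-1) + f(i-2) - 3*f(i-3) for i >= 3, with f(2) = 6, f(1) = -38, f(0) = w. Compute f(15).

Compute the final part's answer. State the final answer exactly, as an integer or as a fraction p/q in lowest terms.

Step 1: cross terms: (39*33 - 30*-25)=2037, (30*4 - 11*33)=-243, (11*-25 - 39*4)=-431; twice the area = |1363| = 1363; area = 1363/2; boundary points = 1 + 1 + 1 = 3; strictly interior points = area - boundary/2 + 1 = 681; answer 681
Step 2: U1 = 681; d = -17; remainder = value at the root: -1*(-17)^3 - 2*(-17)^2 + 1*(-17)^1 + 9 = (4913) + (-578) + (-17) + (9) = 4327; answer 4327
Step 3: U2 = 4327; w = 7; f(3) = 3*(6) + 1*(-38) - 3*(7) = -41; iterating: f(3)=-41, f(4)=-3, f(5)=-68, f(6)=-84, f(7)=-311, f(8)=-813, f(9)=-2498, f(10)=-7374, f(11)=-22181, f(12)=-66423, f(13)=-199328, f(14)=-597864, f(15)=-1793651; answer -1793651

-1793651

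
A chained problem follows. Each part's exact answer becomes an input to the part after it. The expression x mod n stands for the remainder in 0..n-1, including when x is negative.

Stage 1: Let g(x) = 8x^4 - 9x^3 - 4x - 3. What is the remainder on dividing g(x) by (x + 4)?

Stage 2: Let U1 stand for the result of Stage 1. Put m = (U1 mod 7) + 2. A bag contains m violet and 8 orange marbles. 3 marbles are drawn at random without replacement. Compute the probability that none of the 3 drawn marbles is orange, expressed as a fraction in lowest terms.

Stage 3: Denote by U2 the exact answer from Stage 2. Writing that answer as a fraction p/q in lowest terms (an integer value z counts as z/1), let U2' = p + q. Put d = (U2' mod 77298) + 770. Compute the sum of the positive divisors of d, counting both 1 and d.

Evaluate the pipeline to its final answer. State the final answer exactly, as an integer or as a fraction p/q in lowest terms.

1767

Stage 1: remainder = value at the root: 8*(-4)^4 - 9*(-4)^3 - 4*(-4)^1 - 3 = (2048) + (576) + (16) + (-3) = 2637; answer 2637
Stage 2: U1 = 2637; m = 7; total draws C(15,3) = 455; favorable C(7,3) = 35; P = 1/13; answer 1/13
Stage 3: U2 = 1/13; threaded value p + q = 14; d = 784; 784 = 2^4 * 7^2; sigma = (1 + 2 + 4 + 8 + 16) * (1 + 7 + 49) = 31 * 57 = 1767; answer 1767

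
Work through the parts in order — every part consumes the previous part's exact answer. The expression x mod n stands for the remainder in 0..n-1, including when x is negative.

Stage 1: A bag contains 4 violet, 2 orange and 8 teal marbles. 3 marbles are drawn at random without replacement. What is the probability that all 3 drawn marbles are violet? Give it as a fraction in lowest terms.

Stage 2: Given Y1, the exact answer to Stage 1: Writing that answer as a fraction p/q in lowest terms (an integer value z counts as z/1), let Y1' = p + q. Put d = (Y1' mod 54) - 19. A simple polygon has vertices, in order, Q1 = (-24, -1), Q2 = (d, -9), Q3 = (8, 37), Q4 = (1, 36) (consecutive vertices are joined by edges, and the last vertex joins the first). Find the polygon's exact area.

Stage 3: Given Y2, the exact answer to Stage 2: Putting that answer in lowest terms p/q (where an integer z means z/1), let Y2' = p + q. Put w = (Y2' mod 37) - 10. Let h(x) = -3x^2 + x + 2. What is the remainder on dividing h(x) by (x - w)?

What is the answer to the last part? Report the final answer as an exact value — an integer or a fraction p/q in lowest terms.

Stage 1: total draws C(14,3) = 364; favorable C(4,3) = 4; P = 1/91; answer 1/91
Stage 2: Y1 = 1/91; threaded value p + q = 92; d = 19; cross terms: (-24*-9 - 19*-1)=235, (19*37 - 8*-9)=775, (8*36 - 1*37)=251, (1*-1 - -24*36)=863; twice the area = |2124| = 2124; area = 1062; answer 1062
Stage 3: Y2 = 1062; threaded value p + q = 1063; w = 17; remainder = value at the root: -3*(17)^2 + 1*(17)^1 + 2 = (-867) + (17) + (2) = -848; answer -848

-848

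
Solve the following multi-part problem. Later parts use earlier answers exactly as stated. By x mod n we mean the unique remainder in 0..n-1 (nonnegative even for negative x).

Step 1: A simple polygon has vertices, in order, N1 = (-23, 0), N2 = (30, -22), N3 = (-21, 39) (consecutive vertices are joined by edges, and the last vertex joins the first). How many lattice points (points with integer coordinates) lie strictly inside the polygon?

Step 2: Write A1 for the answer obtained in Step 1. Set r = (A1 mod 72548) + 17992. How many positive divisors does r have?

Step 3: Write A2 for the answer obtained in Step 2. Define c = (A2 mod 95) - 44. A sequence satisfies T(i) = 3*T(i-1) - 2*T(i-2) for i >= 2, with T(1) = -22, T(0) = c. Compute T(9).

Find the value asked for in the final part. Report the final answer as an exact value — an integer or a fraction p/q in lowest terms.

7118

Step 1: cross terms: (-23*-22 - 30*0)=506, (30*39 - -21*-22)=708, (-21*0 - -23*39)=897; twice the area = |2111| = 2111; area = 2111/2; boundary points = 1 + 1 + 1 = 3; strictly interior points = area - boundary/2 + 1 = 1055; answer 1055
Step 2: A1 = 1055; r = 19047; 19047 = 3 * 7 * 907; number of divisors = (1+1) * (1+1) * (1+1) = 8; answer 8
Step 3: A2 = 8; c = -36; T(2) = 3*(-22) - 2*(-36) = 6; iterating: T(2)=6, T(3)=62, T(4)=174, T(5)=398, T(6)=846, T(7)=1742, T(8)=3534, T(9)=7118; answer 7118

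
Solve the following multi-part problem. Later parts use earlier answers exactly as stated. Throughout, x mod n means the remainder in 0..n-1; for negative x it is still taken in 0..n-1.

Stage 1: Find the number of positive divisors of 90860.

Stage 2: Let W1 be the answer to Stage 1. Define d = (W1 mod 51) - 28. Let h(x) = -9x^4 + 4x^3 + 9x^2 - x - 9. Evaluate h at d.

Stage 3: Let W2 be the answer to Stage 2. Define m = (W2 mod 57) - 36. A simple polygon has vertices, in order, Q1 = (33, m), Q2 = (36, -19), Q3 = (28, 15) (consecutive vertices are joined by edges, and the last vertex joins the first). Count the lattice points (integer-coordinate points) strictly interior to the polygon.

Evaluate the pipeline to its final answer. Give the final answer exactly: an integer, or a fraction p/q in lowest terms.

82

Stage 1: 90860 = 2^2 * 5 * 7 * 11 * 59; number of divisors = (2+1) * (1+1) * (1+1) * (1+1) * (1+1) = 48; answer 48
Stage 2: W1 = 48; d = 20; -9*(20)^4 + 4*(20)^3 + 9*(20)^2 - 1*(20)^1 - 9 = (-1440000) + (32000) + (3600) + (-20) + (-9) = -1404429; answer -1404429
Stage 3: W2 = -1404429; m = 15; cross terms: (33*-19 - 36*15)=-1167, (36*15 - 28*-19)=1072, (28*15 - 33*15)=-75; twice the area = |-170| = 170; area = 85; boundary points = 1 + 2 + 5 = 8; strictly interior points = area - boundary/2 + 1 = 82; answer 82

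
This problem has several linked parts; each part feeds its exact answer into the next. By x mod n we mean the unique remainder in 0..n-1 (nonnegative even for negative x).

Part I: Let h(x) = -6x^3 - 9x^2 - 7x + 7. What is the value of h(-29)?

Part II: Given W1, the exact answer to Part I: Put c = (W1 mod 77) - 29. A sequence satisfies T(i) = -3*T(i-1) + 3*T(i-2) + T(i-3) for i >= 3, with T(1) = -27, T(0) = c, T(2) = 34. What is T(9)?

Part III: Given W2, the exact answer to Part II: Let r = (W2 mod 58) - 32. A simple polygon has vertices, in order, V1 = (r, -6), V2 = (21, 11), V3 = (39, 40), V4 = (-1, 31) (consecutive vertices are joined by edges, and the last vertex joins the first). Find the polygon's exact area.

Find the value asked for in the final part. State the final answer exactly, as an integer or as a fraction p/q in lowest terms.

Part I: -6*(-29)^3 - 9*(-29)^2 - 7*(-29)^1 + 7 = (146334) + (-7569) + (203) + (7) = 138975; answer 138975
Part II: W1 = 138975; c = 38; T(3) = -3*(34) + 3*(-27) + 1*(38) = -145; iterating: T(3)=-145, T(4)=510, T(5)=-1931, T(6)=7178, T(7)=-26817, T(8)=100054, T(9)=-373435; answer -373435
Part III: W2 = -373435; r = -5; cross terms: (-5*11 - 21*-6)=71, (21*40 - 39*11)=411, (39*31 - -1*40)=1249, (-1*-6 - -5*31)=161; twice the area = |1892| = 1892; area = 946; answer 946

946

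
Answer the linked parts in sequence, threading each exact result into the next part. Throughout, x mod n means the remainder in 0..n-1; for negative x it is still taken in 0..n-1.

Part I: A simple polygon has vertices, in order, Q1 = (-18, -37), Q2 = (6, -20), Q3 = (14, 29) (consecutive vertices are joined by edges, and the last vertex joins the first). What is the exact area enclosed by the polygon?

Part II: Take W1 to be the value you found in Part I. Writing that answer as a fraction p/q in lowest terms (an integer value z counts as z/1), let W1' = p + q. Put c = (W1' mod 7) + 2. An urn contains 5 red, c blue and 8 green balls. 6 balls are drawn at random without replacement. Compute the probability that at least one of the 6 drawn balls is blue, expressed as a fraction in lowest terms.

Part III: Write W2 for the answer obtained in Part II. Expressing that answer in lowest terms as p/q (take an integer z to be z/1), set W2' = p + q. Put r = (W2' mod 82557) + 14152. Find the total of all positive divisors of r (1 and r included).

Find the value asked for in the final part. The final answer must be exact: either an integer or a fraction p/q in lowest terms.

19176

Part I: cross terms: (-18*-20 - 6*-37)=582, (6*29 - 14*-20)=454, (14*-37 - -18*29)=4; twice the area = |1040| = 1040; area = 520; answer 520
Part II: W1 = 520; threaded value p + q = 521; c = 5; total draws C(18,6) = 18564; complement C(13,6) = 1716; favorable 18564 - 1716 = 16848; P = 108/119; answer 108/119
Part III: W2 = 108/119; threaded value p + q = 227; r = 14379; 14379 = 3 * 4793; sigma = (1 + 3) * (1 + 4793) = 4 * 4794 = 19176; answer 19176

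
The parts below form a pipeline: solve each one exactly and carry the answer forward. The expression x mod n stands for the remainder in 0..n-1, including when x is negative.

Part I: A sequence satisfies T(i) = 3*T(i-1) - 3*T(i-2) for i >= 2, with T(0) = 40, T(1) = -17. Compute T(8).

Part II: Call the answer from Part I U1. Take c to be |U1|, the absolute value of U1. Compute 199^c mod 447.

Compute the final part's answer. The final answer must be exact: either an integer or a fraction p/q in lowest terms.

376

Part I: T(2) = 3*(-17) - 3*(40) = -171; iterating: T(2)=-171, T(3)=-462, T(4)=-873, T(5)=-1233, T(6)=-1080, T(7)=459, T(8)=4617; answer 4617
Part II: U1 = 4617; c = 4617; squarings mod 447: 199^1=199, 199^2=265, 199^4=46, 199^8=328, 199^16=304, 199^32=334, 199^64=253, 199^128=88, 199^256=145, 199^512=16, 199^1024=256, 199^2048=274, 199^4096=427; 199^4617 = 199^1 * 199^8 * 199^512 * 199^4096 = 376 (mod 447); answer 376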